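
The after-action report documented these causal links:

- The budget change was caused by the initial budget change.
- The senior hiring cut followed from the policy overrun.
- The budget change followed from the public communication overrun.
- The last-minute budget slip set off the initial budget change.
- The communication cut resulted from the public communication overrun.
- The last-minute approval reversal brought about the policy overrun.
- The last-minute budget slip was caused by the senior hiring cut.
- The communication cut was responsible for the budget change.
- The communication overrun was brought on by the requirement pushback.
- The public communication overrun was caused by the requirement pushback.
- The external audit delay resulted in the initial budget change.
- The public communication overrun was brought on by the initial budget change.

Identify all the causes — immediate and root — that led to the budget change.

Immediate causes of the budget change: the initial budget change, the public communication overrun, the communication cut.
Further upstream: the last-minute approval reversal, the policy overrun, the requirement pushback, the external audit delay, the senior hiring cut, the last-minute budget slip.

the communication cut, the external audit delay, the initial budget change, the last-minute approval reversal, the last-minute budget slip, the policy overrun, the public communication overrun, the requirement pushback, the senior hiring cut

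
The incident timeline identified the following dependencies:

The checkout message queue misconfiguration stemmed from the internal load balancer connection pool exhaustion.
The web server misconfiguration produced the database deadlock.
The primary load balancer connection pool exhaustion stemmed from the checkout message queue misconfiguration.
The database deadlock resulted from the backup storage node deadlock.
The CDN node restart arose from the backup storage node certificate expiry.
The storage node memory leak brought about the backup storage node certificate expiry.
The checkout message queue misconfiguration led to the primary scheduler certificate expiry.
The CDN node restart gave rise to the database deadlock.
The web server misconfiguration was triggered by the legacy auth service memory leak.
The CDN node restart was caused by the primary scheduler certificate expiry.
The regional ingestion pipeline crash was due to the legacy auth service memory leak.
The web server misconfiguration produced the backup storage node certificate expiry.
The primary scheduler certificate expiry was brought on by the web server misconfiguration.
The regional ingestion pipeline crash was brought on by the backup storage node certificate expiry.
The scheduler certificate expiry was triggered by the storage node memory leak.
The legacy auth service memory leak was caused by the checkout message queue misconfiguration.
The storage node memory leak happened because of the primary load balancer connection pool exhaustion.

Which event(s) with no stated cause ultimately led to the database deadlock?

Tracing upstream from the database deadlock: the database deadlock ← the web server misconfiguration ← the legacy auth service memory leak ← the checkout message queue misconfiguration ← the internal load balancer connection pool exhaustion.
A separate upstream branch: the database deadlock ← the backup storage node deadlock.
Each of those chain origins has no stated cause.

the backup storage node deadlock, the internal load balancer connection pool exhaustion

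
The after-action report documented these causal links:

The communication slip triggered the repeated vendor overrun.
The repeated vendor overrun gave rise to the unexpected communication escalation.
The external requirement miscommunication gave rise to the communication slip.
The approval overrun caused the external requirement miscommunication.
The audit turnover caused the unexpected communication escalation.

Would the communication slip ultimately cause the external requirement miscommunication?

No

The communication slip leads to the repeated vendor overrun, the unexpected communication escalation; the external requirement miscommunication is not among them.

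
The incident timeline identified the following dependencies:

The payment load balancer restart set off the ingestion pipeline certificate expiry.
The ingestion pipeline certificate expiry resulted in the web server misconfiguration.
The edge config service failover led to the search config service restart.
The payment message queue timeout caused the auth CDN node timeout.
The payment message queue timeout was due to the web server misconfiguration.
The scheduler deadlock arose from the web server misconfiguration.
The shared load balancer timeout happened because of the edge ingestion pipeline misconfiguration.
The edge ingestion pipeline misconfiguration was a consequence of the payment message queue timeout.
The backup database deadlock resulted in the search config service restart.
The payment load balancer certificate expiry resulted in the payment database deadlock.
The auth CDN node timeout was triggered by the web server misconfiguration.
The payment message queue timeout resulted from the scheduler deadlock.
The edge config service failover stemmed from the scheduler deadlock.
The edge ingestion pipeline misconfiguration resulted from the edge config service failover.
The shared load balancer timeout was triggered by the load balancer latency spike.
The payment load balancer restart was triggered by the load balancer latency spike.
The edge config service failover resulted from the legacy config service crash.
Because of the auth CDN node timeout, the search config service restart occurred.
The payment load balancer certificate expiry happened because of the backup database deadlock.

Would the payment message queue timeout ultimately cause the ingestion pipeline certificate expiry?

The payment message queue timeout leads to the auth CDN node timeout, the edge ingestion pipeline misconfiguration, the shared load balancer timeout, the search config service restart; the ingestion pipeline certificate expiry is not among them.

No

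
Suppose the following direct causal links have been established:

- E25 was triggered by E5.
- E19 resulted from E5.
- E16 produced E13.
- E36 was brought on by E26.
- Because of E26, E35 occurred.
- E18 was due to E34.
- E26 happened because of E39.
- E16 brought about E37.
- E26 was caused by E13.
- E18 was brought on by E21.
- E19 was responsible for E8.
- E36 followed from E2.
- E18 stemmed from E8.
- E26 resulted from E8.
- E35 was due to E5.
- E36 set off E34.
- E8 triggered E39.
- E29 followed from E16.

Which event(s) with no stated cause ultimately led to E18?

E16, E2, E21, E5

Tracing upstream from E18: E18 ← E34 ← E36 ← E26 ← E13 ← E16.
A separate upstream branch: E18 ← E8 ← E19 ← E5.
A separate upstream branch: E18 ← E34 ← E36 ← E2.
A separate upstream branch: E18 ← E21.
Each of those chain origins has no stated cause.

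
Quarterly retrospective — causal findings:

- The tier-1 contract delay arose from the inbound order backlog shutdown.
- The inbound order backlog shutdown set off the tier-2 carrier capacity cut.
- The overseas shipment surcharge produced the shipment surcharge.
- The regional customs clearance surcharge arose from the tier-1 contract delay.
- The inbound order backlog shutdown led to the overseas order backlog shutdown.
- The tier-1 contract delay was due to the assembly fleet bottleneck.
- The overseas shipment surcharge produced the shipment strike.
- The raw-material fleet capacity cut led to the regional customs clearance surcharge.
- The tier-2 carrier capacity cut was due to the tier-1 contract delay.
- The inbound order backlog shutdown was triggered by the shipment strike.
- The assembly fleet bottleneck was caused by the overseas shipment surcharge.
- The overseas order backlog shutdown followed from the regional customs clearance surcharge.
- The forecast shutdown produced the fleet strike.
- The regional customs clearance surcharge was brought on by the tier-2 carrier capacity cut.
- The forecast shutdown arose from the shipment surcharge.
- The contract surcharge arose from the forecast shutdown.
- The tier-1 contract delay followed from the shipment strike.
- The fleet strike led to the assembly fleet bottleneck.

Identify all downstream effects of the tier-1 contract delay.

the overseas order backlog shutdown, the regional customs clearance surcharge, the tier-2 carrier capacity cut

Direct effects: the tier-2 carrier capacity cut, the regional customs clearance surcharge.
2 steps out: the overseas order backlog shutdown.
Not reachable from it: the overseas shipment surcharge, the shipment surcharge, the forecast shutdown, the contract surcharge, the fleet strike, the assembly fleet bottleneck, the shipment strike, the inbound order backlog shutdown, the raw-material fleet capacity cut.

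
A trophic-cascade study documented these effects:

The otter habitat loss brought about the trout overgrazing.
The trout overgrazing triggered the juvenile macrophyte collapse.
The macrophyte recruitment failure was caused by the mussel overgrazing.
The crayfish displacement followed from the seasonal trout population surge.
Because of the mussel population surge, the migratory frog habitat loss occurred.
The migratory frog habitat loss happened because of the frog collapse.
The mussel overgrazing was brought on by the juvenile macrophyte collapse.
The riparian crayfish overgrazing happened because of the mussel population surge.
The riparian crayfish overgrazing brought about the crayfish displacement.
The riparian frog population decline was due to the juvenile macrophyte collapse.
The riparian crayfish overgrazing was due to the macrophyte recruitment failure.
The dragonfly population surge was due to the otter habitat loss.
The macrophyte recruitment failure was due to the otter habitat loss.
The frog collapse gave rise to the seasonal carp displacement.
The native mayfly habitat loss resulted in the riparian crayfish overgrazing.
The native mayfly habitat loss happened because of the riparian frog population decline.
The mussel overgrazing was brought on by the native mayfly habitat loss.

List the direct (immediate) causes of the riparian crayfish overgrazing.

the macrophyte recruitment failure, the mussel population surge, the native mayfly habitat loss

Upstream contributors include the otter habitat loss, the trout overgrazing, the juvenile macrophyte collapse, the riparian frog population decline, the mussel overgrazing, but only the macrophyte recruitment failure, the mussel population surge, the native mayfly habitat loss feed directly into the riparian crayfish overgrazing.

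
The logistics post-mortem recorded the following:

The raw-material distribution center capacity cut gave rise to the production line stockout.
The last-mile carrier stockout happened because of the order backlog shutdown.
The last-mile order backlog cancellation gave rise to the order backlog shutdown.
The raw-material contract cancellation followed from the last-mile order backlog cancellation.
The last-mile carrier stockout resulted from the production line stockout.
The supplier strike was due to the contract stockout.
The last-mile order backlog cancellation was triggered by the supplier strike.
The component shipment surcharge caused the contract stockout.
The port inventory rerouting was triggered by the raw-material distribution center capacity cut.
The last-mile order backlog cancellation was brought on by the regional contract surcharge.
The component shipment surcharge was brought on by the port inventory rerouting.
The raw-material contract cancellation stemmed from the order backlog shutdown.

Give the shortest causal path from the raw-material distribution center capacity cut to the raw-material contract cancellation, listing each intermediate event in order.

the raw-material distribution center capacity cut → the port inventory rerouting
the port inventory rerouting → the component shipment surcharge
the component shipment surcharge → the contract stockout
the contract stockout → the supplier strike
the supplier strike → the last-mile order backlog cancellation
the last-mile order backlog cancellation → the raw-material contract cancellation
Length: 6 steps.

the raw-material distribution center capacity cut → the port inventory rerouting → the component shipment surcharge → the contract stockout → the supplier strike → the last-mile order backlog cancellation → the raw-material contract cancellation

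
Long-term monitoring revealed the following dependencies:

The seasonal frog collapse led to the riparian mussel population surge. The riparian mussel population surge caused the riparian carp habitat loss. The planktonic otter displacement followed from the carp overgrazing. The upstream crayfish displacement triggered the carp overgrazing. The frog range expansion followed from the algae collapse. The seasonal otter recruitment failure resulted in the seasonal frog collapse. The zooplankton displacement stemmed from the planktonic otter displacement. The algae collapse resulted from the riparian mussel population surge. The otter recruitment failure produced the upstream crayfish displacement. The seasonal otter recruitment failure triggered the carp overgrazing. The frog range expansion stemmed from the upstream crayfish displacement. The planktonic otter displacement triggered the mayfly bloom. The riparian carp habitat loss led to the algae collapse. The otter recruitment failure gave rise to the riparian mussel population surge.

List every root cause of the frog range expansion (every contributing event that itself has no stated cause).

the otter recruitment failure, the seasonal otter recruitment failure

Tracing upstream from the frog range expansion: the frog range expansion ← the upstream crayfish displacement ← the otter recruitment failure.
A separate upstream branch: the frog range expansion ← the algae collapse ← the riparian mussel population surge ← the seasonal frog collapse ← the seasonal otter recruitment failure.
Each of those chain origins has no stated cause.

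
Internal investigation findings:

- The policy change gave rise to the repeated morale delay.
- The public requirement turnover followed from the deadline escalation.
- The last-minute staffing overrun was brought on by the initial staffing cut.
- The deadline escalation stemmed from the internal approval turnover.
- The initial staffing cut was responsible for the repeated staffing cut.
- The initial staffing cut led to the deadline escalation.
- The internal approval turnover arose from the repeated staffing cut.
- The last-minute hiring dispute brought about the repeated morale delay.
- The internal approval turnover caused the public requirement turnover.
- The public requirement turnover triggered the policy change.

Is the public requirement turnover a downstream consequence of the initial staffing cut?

Yes

There is a causal chain: the initial staffing cut → the deadline escalation → the public requirement turnover.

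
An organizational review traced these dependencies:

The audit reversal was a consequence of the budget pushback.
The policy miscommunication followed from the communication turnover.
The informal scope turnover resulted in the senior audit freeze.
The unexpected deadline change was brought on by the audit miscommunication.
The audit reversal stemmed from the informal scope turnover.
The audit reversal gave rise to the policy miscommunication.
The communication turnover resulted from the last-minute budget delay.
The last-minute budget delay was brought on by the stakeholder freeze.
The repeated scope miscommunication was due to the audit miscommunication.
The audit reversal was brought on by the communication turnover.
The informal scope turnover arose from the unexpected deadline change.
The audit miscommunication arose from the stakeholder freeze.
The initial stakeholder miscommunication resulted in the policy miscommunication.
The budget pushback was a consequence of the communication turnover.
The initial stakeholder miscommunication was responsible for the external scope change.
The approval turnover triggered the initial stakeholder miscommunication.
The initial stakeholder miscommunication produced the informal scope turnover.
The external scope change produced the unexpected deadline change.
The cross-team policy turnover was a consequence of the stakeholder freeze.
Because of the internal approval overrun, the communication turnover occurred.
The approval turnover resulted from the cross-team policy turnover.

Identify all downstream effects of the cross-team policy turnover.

the approval turnover, the audit reversal, the external scope change, the informal scope turnover, the initial stakeholder miscommunication, the policy miscommunication, the senior audit freeze, the unexpected deadline change

Direct effects: the approval turnover.
2 steps out: the initial stakeholder miscommunication.
3 steps out: the external scope change, the informal scope turnover, the policy miscommunication.
4 steps out: the unexpected deadline change, the senior audit freeze, the audit reversal.
Not reachable from it: the stakeholder freeze, the audit miscommunication, the last-minute budget delay, the repeated scope miscommunication, the internal approval overrun, the communication turnover, the budget pushback.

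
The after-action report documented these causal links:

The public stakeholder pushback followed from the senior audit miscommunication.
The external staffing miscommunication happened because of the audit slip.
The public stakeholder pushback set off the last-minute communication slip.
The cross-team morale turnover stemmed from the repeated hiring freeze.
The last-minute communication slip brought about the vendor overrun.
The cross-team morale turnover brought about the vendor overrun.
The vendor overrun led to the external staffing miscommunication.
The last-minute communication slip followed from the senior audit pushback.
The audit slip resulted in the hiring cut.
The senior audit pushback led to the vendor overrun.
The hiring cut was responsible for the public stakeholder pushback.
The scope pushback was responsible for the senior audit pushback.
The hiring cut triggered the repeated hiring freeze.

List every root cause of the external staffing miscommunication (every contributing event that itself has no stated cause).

the audit slip, the scope pushback, the senior audit miscommunication

Tracing upstream from the external staffing miscommunication: the external staffing miscommunication ← the audit slip.
A separate upstream branch: the external staffing miscommunication ← the vendor overrun ← the last-minute communication slip ← the public stakeholder pushback ← the senior audit miscommunication.
A separate upstream branch: the external staffing miscommunication ← the vendor overrun ← the senior audit pushback ← the scope pushback.
Each of those chain origins has no stated cause.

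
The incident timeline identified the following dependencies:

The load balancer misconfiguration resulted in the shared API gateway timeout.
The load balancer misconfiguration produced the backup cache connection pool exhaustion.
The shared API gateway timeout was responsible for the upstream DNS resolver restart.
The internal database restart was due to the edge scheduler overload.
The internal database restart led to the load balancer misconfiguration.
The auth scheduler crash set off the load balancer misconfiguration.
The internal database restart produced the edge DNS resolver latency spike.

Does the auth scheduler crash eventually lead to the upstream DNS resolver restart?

There is a causal chain: the auth scheduler crash → the load balancer misconfiguration → the shared API gateway timeout → the upstream DNS resolver restart.

Yes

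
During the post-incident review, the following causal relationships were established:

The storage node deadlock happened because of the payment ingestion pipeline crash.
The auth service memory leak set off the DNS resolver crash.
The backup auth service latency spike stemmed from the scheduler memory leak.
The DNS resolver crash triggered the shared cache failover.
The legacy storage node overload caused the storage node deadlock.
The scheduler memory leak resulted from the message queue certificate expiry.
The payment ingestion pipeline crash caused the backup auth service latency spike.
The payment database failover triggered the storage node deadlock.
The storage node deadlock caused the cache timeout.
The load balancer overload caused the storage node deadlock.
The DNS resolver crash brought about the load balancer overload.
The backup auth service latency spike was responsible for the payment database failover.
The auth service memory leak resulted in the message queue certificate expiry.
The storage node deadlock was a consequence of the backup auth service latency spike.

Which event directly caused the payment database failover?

the backup auth service latency spike

Upstream contributors include the auth service memory leak, the message queue certificate expiry, the scheduler memory leak, the payment ingestion pipeline crash, but only the backup auth service latency spike feeds directly into the payment database failover.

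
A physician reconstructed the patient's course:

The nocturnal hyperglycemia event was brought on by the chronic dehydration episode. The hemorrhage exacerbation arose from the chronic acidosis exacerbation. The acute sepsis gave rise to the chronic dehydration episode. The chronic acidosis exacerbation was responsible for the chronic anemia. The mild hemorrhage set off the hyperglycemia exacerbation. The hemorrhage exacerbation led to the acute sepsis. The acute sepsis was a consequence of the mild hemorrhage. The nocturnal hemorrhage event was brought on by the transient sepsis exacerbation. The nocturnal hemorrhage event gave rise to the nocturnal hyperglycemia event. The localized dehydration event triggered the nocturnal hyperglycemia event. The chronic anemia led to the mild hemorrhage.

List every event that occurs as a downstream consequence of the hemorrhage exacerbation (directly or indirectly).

Direct effects: the acute sepsis.
2 steps out: the chronic dehydration episode.
3 steps out: the nocturnal hyperglycemia event.
Not reachable from it: the chronic acidosis exacerbation, the chronic anemia, the mild hemorrhage, the hyperglycemia exacerbation, the transient sepsis exacerbation, the localized dehydration event, the nocturnal hemorrhage event.

the acute sepsis, the chronic dehydration episode, the nocturnal hyperglycemia event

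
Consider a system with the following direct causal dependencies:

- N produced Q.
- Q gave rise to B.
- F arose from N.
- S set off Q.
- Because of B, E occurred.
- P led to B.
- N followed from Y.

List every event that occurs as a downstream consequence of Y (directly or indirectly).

B, E, F, N, Q

Direct effects: N.
2 steps out: F, Q.
3 steps out: B.
4 steps out: E.
Not reachable from it: P, S.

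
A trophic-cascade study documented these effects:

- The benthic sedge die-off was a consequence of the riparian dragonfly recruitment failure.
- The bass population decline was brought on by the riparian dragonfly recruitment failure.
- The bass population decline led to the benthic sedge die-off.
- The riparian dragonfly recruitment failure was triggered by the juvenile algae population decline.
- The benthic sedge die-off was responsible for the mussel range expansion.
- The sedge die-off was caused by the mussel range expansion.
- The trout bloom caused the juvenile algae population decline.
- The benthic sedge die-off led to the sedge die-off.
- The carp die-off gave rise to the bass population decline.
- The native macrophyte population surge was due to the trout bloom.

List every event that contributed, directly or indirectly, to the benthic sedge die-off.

the bass population decline, the carp die-off, the juvenile algae population decline, the riparian dragonfly recruitment failure, the trout bloom

Immediate causes of the benthic sedge die-off: the riparian dragonfly recruitment failure, the bass population decline.
Further upstream: the trout bloom, the juvenile algae population decline, the carp die-off.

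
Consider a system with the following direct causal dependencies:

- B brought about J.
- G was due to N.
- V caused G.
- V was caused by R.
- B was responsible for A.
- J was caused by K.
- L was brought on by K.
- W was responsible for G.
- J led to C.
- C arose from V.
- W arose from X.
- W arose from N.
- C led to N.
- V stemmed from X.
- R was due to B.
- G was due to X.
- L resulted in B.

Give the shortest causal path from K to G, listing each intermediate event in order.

K → J → C → N → G

K → J
J → C
C → N
N → G
Length: 4 steps.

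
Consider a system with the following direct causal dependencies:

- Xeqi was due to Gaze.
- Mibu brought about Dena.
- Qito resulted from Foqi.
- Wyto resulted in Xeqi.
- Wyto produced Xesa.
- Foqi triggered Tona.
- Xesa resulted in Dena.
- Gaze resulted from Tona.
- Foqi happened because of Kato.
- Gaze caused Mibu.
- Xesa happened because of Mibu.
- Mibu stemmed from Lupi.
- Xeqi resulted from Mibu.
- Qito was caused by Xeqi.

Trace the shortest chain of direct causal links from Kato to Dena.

Kato → Foqi → Tona → Gaze → Mibu → Dena

Kato → Foqi
Foqi → Tona
Tona → Gaze
Gaze → Mibu
Mibu → Dena
Length: 5 steps.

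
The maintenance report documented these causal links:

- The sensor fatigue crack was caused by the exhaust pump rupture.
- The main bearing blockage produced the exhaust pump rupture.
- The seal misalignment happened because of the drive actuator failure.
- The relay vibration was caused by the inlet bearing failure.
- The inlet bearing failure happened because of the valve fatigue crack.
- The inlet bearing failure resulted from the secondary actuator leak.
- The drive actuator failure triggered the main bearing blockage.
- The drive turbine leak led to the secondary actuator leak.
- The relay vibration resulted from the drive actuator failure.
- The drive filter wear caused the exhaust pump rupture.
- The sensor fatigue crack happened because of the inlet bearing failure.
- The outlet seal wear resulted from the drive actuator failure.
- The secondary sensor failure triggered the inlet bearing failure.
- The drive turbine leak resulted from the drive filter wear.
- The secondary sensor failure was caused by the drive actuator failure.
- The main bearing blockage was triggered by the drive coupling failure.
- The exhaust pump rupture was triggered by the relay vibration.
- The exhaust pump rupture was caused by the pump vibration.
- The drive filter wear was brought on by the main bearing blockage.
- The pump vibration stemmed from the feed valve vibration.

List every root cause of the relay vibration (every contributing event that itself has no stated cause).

the drive actuator failure, the drive coupling failure, the valve fatigue crack

Tracing upstream from the relay vibration: the relay vibration ← the inlet bearing failure ← the secondary actuator leak ← the drive turbine leak ← the drive filter wear ← the main bearing blockage ← the drive coupling failure.
A separate upstream branch: the relay vibration ← the drive actuator failure.
A separate upstream branch: the relay vibration ← the inlet bearing failure ← the valve fatigue crack.
Each of those chain origins has no stated cause.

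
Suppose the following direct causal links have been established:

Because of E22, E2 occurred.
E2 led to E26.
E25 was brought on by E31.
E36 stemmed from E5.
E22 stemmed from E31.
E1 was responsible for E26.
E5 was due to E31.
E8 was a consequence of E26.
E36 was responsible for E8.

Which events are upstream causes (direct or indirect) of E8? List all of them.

E1, E2, E22, E26, E31, E36, E5

Immediate causes of E8: E26, E36.
Further upstream: E31, E5, E22, E2, E1.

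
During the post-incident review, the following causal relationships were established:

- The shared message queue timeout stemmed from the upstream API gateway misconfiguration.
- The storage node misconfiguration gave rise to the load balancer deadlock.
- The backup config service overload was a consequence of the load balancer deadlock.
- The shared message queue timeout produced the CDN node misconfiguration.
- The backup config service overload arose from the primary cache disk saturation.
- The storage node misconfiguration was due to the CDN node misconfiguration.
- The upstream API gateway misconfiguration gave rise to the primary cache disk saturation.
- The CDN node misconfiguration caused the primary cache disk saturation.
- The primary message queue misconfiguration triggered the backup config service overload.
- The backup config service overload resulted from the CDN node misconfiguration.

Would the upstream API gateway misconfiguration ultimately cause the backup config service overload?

There is a causal chain: the upstream API gateway misconfiguration → the primary cache disk saturation → the backup config service overload.

Yes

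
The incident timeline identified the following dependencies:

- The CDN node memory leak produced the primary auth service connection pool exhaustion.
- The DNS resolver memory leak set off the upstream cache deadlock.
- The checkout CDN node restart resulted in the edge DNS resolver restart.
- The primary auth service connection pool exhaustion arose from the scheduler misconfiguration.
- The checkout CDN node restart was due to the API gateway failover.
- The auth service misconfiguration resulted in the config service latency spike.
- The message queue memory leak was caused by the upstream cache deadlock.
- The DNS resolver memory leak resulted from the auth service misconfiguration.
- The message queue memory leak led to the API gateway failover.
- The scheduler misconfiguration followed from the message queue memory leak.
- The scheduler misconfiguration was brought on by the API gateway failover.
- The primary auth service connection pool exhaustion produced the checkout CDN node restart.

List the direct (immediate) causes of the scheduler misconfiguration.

Upstream contributors include the auth service misconfiguration, the DNS resolver memory leak, the upstream cache deadlock, but only the API gateway failover, the message queue memory leak feed directly into the scheduler misconfiguration.

the API gateway failover, the message queue memory leak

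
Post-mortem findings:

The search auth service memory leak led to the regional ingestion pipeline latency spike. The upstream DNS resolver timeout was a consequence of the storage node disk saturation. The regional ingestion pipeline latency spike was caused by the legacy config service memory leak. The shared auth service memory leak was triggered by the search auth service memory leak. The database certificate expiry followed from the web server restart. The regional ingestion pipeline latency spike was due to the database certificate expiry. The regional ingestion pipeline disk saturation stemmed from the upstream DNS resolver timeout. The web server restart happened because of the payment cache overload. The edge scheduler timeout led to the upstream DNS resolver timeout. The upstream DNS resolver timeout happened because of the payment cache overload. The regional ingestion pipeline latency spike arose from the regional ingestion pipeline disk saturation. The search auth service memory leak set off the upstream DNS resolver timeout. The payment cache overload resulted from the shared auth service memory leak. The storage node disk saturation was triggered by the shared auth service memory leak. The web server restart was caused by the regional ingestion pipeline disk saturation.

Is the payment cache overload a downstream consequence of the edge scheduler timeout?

No

The edge scheduler timeout leads to the upstream DNS resolver timeout, the regional ingestion pipeline disk saturation, the web server restart, the database certificate expiry, the regional ingestion pipeline latency spike; the payment cache overload is not among them.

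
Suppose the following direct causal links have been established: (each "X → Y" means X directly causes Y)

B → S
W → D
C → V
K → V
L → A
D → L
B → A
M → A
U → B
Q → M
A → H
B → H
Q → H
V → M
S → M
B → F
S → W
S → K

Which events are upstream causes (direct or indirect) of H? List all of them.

Immediate causes of H: B, Q, A.
Further upstream: C, U, S, W, K, D, V, L, M.

A, B, C, D, K, L, M, Q, S, U, V, W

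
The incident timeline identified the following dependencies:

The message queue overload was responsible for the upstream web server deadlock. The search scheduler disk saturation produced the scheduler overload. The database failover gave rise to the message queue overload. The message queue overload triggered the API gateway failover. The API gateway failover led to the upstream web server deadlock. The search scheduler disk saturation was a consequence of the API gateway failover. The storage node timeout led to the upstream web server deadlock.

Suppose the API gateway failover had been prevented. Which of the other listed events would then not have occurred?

Downstream of the API gateway failover: the search scheduler disk saturation, the upstream web server deadlock, the scheduler overload.
Of those, still caused via another path: the upstream web server deadlock.
The remainder have no surviving cause.

the scheduler overload, the search scheduler disk saturation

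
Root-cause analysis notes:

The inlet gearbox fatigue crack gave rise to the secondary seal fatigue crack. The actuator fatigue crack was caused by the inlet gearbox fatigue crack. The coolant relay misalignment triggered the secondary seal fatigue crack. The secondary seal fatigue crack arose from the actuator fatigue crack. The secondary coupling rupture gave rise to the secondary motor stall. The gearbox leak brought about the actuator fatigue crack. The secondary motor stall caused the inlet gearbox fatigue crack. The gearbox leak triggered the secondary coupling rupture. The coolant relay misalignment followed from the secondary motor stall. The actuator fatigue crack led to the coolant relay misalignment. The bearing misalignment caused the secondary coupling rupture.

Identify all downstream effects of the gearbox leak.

the actuator fatigue crack, the coolant relay misalignment, the inlet gearbox fatigue crack, the secondary coupling rupture, the secondary motor stall, the secondary seal fatigue crack

Direct effects: the secondary coupling rupture, the actuator fatigue crack.
2 steps out: the secondary motor stall, the coolant relay misalignment, the secondary seal fatigue crack.
3 steps out: the inlet gearbox fatigue crack.
Not reachable from it: the bearing misalignment.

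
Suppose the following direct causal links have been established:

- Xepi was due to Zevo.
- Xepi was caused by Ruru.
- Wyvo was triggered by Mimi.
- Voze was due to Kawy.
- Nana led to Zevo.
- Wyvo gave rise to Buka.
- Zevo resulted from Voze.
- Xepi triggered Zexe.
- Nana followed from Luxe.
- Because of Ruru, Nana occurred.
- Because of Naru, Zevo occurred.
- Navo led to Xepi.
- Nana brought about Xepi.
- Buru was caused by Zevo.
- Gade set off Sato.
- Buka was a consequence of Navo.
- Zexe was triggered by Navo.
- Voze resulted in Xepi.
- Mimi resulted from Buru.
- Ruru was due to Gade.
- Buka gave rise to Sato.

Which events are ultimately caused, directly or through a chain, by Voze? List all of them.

Buka, Buru, Mimi, Sato, Wyvo, Xepi, Zevo, Zexe

Direct effects: Zevo, Xepi.
2 steps out: Buru, Zexe.
3 steps out: Mimi.
4 steps out: Wyvo.
5 steps out: Buka.
6 steps out: Sato.
Not reachable from it: Gade, Luxe, Naru, Ruru, Kawy, Nana, Navo.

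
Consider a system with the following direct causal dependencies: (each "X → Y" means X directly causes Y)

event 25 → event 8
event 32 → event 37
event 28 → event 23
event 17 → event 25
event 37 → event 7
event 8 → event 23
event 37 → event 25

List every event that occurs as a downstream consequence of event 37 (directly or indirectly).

event 23, event 25, event 7, event 8

Direct effects: event 25, event 7.
2 steps out: event 8.
3 steps out: event 23.
Not reachable from it: event 32, event 17, event 28.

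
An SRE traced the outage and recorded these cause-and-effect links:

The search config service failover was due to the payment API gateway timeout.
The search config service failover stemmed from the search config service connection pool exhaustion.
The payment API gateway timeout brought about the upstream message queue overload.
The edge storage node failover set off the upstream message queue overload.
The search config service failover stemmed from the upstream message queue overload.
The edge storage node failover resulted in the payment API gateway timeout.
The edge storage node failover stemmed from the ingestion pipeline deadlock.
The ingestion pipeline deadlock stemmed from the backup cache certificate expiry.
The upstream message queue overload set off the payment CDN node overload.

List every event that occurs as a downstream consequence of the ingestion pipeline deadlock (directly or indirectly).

Direct effects: the edge storage node failover.
2 steps out: the payment API gateway timeout, the upstream message queue overload.
3 steps out: the payment CDN node overload, the search config service failover.
Not reachable from it: the backup cache certificate expiry, the search config service connection pool exhaustion.

the edge storage node failover, the payment API gateway timeout, the payment CDN node overload, the search config service failover, the upstream message queue overload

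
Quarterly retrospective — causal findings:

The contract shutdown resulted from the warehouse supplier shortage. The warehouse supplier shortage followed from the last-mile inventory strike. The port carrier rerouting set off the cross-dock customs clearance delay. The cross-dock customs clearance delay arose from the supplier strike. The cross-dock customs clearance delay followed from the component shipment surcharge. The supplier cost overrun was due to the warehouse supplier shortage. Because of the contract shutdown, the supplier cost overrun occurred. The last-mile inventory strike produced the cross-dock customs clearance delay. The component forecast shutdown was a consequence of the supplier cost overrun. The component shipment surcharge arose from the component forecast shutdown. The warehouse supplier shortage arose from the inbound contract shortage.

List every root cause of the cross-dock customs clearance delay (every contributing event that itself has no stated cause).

the inbound contract shortage, the last-mile inventory strike, the port carrier rerouting, the supplier strike

Tracing upstream from the cross-dock customs clearance delay: the cross-dock customs clearance delay ← the component shipment surcharge ← the component forecast shutdown ← the supplier cost overrun ← the warehouse supplier shortage ← the inbound contract shortage.
A separate upstream branch: the cross-dock customs clearance delay ← the last-mile inventory strike.
A separate upstream branch: the cross-dock customs clearance delay ← the supplier strike.
A separate upstream branch: the cross-dock customs clearance delay ← the port carrier rerouting.
Each of those chain origins has no stated cause.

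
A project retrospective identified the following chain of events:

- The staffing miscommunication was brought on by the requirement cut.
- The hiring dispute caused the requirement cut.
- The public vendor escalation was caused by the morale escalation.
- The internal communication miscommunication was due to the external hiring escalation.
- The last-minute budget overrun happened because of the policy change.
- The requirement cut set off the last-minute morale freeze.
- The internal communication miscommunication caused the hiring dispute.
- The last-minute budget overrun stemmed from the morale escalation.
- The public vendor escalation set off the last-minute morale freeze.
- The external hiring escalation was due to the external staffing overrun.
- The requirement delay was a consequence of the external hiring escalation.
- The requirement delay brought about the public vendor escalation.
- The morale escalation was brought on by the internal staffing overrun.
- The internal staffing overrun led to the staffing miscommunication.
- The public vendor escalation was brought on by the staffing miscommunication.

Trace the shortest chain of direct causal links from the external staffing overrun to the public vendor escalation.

the external staffing overrun → the external hiring escalation → the requirement delay → the public vendor escalation

the external staffing overrun → the external hiring escalation
the external hiring escalation → the requirement delay
the requirement delay → the public vendor escalation
Length: 3 steps.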